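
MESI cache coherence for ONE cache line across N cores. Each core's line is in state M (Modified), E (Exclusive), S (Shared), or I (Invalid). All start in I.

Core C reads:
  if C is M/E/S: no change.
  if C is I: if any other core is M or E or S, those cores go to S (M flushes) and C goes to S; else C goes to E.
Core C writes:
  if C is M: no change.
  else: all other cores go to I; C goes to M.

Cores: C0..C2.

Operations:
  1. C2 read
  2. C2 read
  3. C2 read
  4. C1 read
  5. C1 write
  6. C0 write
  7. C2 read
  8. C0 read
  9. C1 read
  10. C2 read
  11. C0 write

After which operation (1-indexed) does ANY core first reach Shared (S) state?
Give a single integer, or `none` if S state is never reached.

Answer: 4

Derivation:
Op 1: C2 read [C2 read from I: no other sharers -> C2=E (exclusive)] -> [I,I,E]
Op 2: C2 read [C2 read: already in E, no change] -> [I,I,E]
Op 3: C2 read [C2 read: already in E, no change] -> [I,I,E]
Op 4: C1 read [C1 read from I: others=['C2=E'] -> C1=S, others downsized to S] -> [I,S,S]
  -> First S state at op 4; remaining ops need not be traced.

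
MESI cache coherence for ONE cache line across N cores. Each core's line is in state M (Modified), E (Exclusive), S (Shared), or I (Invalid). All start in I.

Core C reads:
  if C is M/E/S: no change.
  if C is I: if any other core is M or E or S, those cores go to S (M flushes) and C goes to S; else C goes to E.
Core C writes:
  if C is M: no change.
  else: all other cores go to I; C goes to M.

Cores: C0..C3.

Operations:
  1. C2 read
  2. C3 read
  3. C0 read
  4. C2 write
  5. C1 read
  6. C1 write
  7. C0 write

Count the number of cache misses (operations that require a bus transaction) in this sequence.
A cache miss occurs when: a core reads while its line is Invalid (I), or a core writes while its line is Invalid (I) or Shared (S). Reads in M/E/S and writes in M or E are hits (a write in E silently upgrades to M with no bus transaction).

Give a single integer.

Answer: 7

Derivation:
Op 1: C2 read [C2 read from I: no other sharers -> C2=E (exclusive)] -> [I,I,E,I] [MISS #1: read from I]
Op 2: C3 read [C3 read from I: others=['C2=E'] -> C3=S, others downsized to S] -> [I,I,S,S] [MISS #2: read from I]
Op 3: C0 read [C0 read from I: others=['C2=S', 'C3=S'] -> C0=S, others downsized to S] -> [S,I,S,S] [MISS #3: read from I]
Op 4: C2 write [C2 write: invalidate ['C0=S', 'C3=S'] -> C2=M] -> [I,I,M,I] [MISS #4: write from S]
Op 5: C1 read [C1 read from I: others=['C2=M'] -> C1=S, others downsized to S] -> [I,S,S,I] [MISS #5: read from I]
Op 6: C1 write [C1 write: invalidate ['C2=S'] -> C1=M] -> [I,M,I,I] [MISS #6: write from S]
Op 7: C0 write [C0 write: invalidate ['C1=M'] -> C0=M] -> [M,I,I,I] [MISS #7: write from I]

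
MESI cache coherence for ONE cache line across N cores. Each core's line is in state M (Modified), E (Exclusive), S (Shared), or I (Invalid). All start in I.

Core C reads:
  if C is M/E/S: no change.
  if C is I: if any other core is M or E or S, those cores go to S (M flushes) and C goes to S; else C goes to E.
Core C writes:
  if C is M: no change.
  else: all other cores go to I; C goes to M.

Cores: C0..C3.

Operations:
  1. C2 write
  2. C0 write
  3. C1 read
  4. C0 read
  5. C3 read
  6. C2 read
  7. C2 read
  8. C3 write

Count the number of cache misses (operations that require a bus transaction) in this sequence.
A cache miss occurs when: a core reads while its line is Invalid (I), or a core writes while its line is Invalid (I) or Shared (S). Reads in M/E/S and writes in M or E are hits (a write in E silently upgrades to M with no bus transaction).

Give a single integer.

Answer: 6

Derivation:
Op 1: C2 write [C2 write: invalidate none -> C2=M] -> [I,I,M,I] [MISS #1: write from I]
Op 2: C0 write [C0 write: invalidate ['C2=M'] -> C0=M] -> [M,I,I,I] [MISS #2: write from I]
Op 3: C1 read [C1 read from I: others=['C0=M'] -> C1=S, others downsized to S] -> [S,S,I,I] [MISS #3: read from I]
Op 4: C0 read [C0 read: already in S, no change] -> [S,S,I,I] [hit: read from S]
Op 5: C3 read [C3 read from I: others=['C0=S', 'C1=S'] -> C3=S, others downsized to S] -> [S,S,I,S] [MISS #4: read from I]
Op 6: C2 read [C2 read from I: others=['C0=S', 'C1=S', 'C3=S'] -> C2=S, others downsized to S] -> [S,S,S,S] [MISS #5: read from I]
Op 7: C2 read [C2 read: already in S, no change] -> [S,S,S,S] [hit: read from S]
Op 8: C3 write [C3 write: invalidate ['C0=S', 'C1=S', 'C2=S'] -> C3=M] -> [I,I,I,M] [MISS #6: write from S]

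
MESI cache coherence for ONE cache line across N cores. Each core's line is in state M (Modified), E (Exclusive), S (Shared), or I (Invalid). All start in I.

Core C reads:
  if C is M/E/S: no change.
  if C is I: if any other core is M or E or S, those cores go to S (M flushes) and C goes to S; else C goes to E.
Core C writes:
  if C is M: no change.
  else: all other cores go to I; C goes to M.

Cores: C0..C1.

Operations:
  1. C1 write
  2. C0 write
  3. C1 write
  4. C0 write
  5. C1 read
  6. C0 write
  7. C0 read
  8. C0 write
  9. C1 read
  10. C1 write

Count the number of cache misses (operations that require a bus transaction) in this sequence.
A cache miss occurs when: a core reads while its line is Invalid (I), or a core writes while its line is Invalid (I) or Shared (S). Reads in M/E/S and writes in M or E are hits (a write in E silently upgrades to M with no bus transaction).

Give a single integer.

Op 1: C1 write [C1 write: invalidate none -> C1=M] -> [I,M] [MISS #1: write from I]
Op 2: C0 write [C0 write: invalidate ['C1=M'] -> C0=M] -> [M,I] [MISS #2: write from I]
Op 3: C1 write [C1 write: invalidate ['C0=M'] -> C1=M] -> [I,M] [MISS #3: write from I]
Op 4: C0 write [C0 write: invalidate ['C1=M'] -> C0=M] -> [M,I] [MISS #4: write from I]
Op 5: C1 read [C1 read from I: others=['C0=M'] -> C1=S, others downsized to S] -> [S,S] [MISS #5: read from I]
Op 6: C0 write [C0 write: invalidate ['C1=S'] -> C0=M] -> [M,I] [MISS #6: write from S]
Op 7: C0 read [C0 read: already in M, no change] -> [M,I] [hit: read from M]
Op 8: C0 write [C0 write: already M (modified), no change] -> [M,I] [hit: write from M]
Op 9: C1 read [C1 read from I: others=['C0=M'] -> C1=S, others downsized to S] -> [S,S] [MISS #7: read from I]
Op 10: C1 write [C1 write: invalidate ['C0=S'] -> C1=M] -> [I,M] [MISS #8: write from S]

Answer: 8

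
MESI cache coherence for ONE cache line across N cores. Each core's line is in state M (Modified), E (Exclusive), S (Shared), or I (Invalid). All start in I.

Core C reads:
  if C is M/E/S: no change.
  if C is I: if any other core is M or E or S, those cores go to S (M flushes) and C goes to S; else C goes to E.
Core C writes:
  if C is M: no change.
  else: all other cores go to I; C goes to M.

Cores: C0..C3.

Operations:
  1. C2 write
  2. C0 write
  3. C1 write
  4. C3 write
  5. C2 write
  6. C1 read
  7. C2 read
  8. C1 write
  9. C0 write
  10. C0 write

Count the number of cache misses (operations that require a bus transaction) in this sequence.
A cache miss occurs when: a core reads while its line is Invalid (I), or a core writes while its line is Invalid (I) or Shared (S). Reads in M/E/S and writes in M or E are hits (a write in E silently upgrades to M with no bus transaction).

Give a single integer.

Op 1: C2 write [C2 write: invalidate none -> C2=M] -> [I,I,M,I] [MISS #1: write from I]
Op 2: C0 write [C0 write: invalidate ['C2=M'] -> C0=M] -> [M,I,I,I] [MISS #2: write from I]
Op 3: C1 write [C1 write: invalidate ['C0=M'] -> C1=M] -> [I,M,I,I] [MISS #3: write from I]
Op 4: C3 write [C3 write: invalidate ['C1=M'] -> C3=M] -> [I,I,I,M] [MISS #4: write from I]
Op 5: C2 write [C2 write: invalidate ['C3=M'] -> C2=M] -> [I,I,M,I] [MISS #5: write from I]
Op 6: C1 read [C1 read from I: others=['C2=M'] -> C1=S, others downsized to S] -> [I,S,S,I] [MISS #6: read from I]
Op 7: C2 read [C2 read: already in S, no change] -> [I,S,S,I] [hit: read from S]
Op 8: C1 write [C1 write: invalidate ['C2=S'] -> C1=M] -> [I,M,I,I] [MISS #7: write from S]
Op 9: C0 write [C0 write: invalidate ['C1=M'] -> C0=M] -> [M,I,I,I] [MISS #8: write from I]
Op 10: C0 write [C0 write: already M (modified), no change] -> [M,I,I,I] [hit: write from M]

Answer: 8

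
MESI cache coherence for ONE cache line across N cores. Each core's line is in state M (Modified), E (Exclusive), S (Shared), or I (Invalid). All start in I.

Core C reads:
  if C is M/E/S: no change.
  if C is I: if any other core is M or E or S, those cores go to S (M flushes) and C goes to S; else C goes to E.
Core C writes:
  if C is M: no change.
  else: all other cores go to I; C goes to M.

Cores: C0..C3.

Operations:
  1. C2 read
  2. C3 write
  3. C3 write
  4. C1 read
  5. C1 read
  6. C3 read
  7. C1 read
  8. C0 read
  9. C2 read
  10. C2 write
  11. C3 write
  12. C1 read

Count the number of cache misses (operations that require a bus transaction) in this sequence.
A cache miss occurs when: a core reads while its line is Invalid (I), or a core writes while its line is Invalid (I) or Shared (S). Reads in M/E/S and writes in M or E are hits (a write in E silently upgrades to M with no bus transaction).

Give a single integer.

Answer: 8

Derivation:
Op 1: C2 read [C2 read from I: no other sharers -> C2=E (exclusive)] -> [I,I,E,I] [MISS #1: read from I]
Op 2: C3 write [C3 write: invalidate ['C2=E'] -> C3=M] -> [I,I,I,M] [MISS #2: write from I]
Op 3: C3 write [C3 write: already M (modified), no change] -> [I,I,I,M] [hit: write from M]
Op 4: C1 read [C1 read from I: others=['C3=M'] -> C1=S, others downsized to S] -> [I,S,I,S] [MISS #3: read from I]
Op 5: C1 read [C1 read: already in S, no change] -> [I,S,I,S] [hit: read from S]
Op 6: C3 read [C3 read: already in S, no change] -> [I,S,I,S] [hit: read from S]
Op 7: C1 read [C1 read: already in S, no change] -> [I,S,I,S] [hit: read from S]
Op 8: C0 read [C0 read from I: others=['C1=S', 'C3=S'] -> C0=S, others downsized to S] -> [S,S,I,S] [MISS #4: read from I]
Op 9: C2 read [C2 read from I: others=['C0=S', 'C1=S', 'C3=S'] -> C2=S, others downsized to S] -> [S,S,S,S] [MISS #5: read from I]
Op 10: C2 write [C2 write: invalidate ['C0=S', 'C1=S', 'C3=S'] -> C2=M] -> [I,I,M,I] [MISS #6: write from S]
Op 11: C3 write [C3 write: invalidate ['C2=M'] -> C3=M] -> [I,I,I,M] [MISS #7: write from I]
Op 12: C1 read [C1 read from I: others=['C3=M'] -> C1=S, others downsized to S] -> [I,S,I,S] [MISS #8: read from I]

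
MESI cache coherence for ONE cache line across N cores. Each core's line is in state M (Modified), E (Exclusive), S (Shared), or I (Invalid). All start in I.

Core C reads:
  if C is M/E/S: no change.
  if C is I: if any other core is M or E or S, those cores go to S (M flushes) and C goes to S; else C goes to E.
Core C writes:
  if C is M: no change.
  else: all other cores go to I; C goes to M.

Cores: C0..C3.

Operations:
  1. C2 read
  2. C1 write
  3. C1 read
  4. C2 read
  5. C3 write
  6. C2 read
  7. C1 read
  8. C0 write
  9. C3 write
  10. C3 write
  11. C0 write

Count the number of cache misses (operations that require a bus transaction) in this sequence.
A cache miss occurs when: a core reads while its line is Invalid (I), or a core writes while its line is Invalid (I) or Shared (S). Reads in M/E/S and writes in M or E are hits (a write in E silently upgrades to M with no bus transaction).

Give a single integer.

Op 1: C2 read [C2 read from I: no other sharers -> C2=E (exclusive)] -> [I,I,E,I] [MISS #1: read from I]
Op 2: C1 write [C1 write: invalidate ['C2=E'] -> C1=M] -> [I,M,I,I] [MISS #2: write from I]
Op 3: C1 read [C1 read: already in M, no change] -> [I,M,I,I] [hit: read from M]
Op 4: C2 read [C2 read from I: others=['C1=M'] -> C2=S, others downsized to S] -> [I,S,S,I] [MISS #3: read from I]
Op 5: C3 write [C3 write: invalidate ['C1=S', 'C2=S'] -> C3=M] -> [I,I,I,M] [MISS #4: write from I]
Op 6: C2 read [C2 read from I: others=['C3=M'] -> C2=S, others downsized to S] -> [I,I,S,S] [MISS #5: read from I]
Op 7: C1 read [C1 read from I: others=['C2=S', 'C3=S'] -> C1=S, others downsized to S] -> [I,S,S,S] [MISS #6: read from I]
Op 8: C0 write [C0 write: invalidate ['C1=S', 'C2=S', 'C3=S'] -> C0=M] -> [M,I,I,I] [MISS #7: write from I]
Op 9: C3 write [C3 write: invalidate ['C0=M'] -> C3=M] -> [I,I,I,M] [MISS #8: write from I]
Op 10: C3 write [C3 write: already M (modified), no change] -> [I,I,I,M] [hit: write from M]
Op 11: C0 write [C0 write: invalidate ['C3=M'] -> C0=M] -> [M,I,I,I] [MISS #9: write from I]

Answer: 9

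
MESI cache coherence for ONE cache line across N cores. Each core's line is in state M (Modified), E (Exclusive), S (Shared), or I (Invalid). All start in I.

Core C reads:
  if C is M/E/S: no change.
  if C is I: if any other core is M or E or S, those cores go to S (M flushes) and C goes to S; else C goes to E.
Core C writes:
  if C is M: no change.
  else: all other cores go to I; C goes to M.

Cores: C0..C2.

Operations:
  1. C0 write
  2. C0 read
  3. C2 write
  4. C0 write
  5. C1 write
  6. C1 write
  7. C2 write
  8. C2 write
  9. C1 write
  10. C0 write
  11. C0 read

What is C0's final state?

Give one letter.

Answer: M

Derivation:
Op 1: C0 write [C0 write: invalidate none -> C0=M] -> [M,I,I]
Op 2: C0 read [C0 read: already in M, no change] -> [M,I,I]
Op 3: C2 write [C2 write: invalidate ['C0=M'] -> C2=M] -> [I,I,M]
Op 4: C0 write [C0 write: invalidate ['C2=M'] -> C0=M] -> [M,I,I]
Op 5: C1 write [C1 write: invalidate ['C0=M'] -> C1=M] -> [I,M,I]
Op 6: C1 write [C1 write: already M (modified), no change] -> [I,M,I]
Op 7: C2 write [C2 write: invalidate ['C1=M'] -> C2=M] -> [I,I,M]
Op 8: C2 write [C2 write: already M (modified), no change] -> [I,I,M]
Op 9: C1 write [C1 write: invalidate ['C2=M'] -> C1=M] -> [I,M,I]
Op 10: C0 write [C0 write: invalidate ['C1=M'] -> C0=M] -> [M,I,I]
Op 11: C0 read [C0 read: already in M, no change] -> [M,I,I]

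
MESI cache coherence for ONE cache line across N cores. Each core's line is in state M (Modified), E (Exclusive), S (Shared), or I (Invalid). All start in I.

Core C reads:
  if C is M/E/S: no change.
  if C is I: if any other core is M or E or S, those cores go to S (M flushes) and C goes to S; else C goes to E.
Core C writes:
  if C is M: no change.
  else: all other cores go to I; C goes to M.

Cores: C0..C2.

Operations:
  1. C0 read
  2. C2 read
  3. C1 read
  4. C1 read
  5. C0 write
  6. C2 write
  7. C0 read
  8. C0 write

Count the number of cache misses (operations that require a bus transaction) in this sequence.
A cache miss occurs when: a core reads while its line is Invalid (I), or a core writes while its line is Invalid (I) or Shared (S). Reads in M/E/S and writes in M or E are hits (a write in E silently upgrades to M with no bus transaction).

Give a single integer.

Op 1: C0 read [C0 read from I: no other sharers -> C0=E (exclusive)] -> [E,I,I] [MISS #1: read from I]
Op 2: C2 read [C2 read from I: others=['C0=E'] -> C2=S, others downsized to S] -> [S,I,S] [MISS #2: read from I]
Op 3: C1 read [C1 read from I: others=['C0=S', 'C2=S'] -> C1=S, others downsized to S] -> [S,S,S] [MISS #3: read from I]
Op 4: C1 read [C1 read: already in S, no change] -> [S,S,S] [hit: read from S]
Op 5: C0 write [C0 write: invalidate ['C1=S', 'C2=S'] -> C0=M] -> [M,I,I] [MISS #4: write from S]
Op 6: C2 write [C2 write: invalidate ['C0=M'] -> C2=M] -> [I,I,M] [MISS #5: write from I]
Op 7: C0 read [C0 read from I: others=['C2=M'] -> C0=S, others downsized to S] -> [S,I,S] [MISS #6: read from I]
Op 8: C0 write [C0 write: invalidate ['C2=S'] -> C0=M] -> [M,I,I] [MISS #7: write from S]

Answer: 7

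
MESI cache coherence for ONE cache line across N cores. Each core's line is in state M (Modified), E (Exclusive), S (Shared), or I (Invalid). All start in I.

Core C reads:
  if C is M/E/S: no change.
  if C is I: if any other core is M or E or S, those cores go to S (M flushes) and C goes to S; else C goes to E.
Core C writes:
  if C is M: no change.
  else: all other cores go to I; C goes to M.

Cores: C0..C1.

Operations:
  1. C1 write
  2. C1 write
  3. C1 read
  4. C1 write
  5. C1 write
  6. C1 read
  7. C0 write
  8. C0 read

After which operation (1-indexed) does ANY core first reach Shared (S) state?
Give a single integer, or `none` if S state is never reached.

Op 1: C1 write [C1 write: invalidate none -> C1=M] -> [I,M]
Op 2: C1 write [C1 write: already M (modified), no change] -> [I,M]
Op 3: C1 read [C1 read: already in M, no change] -> [I,M]
Op 4: C1 write [C1 write: already M (modified), no change] -> [I,M]
Op 5: C1 write [C1 write: already M (modified), no change] -> [I,M]
Op 6: C1 read [C1 read: already in M, no change] -> [I,M]
Op 7: C0 write [C0 write: invalidate ['C1=M'] -> C0=M] -> [M,I]
Op 8: C0 read [C0 read: already in M, no change] -> [M,I]
S state never reached in this sequence.

Answer: none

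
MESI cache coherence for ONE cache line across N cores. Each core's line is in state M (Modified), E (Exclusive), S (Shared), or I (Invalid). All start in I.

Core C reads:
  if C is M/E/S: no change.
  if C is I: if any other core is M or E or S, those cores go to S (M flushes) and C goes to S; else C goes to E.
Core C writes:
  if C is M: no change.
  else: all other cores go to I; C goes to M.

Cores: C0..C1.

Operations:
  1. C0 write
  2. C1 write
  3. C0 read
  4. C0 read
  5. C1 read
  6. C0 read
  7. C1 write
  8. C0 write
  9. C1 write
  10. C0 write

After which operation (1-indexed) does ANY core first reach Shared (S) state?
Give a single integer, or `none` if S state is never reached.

Op 1: C0 write [C0 write: invalidate none -> C0=M] -> [M,I]
Op 2: C1 write [C1 write: invalidate ['C0=M'] -> C1=M] -> [I,M]
Op 3: C0 read [C0 read from I: others=['C1=M'] -> C0=S, others downsized to S] -> [S,S]
  -> First S state at op 3; remaining ops need not be traced.

Answer: 3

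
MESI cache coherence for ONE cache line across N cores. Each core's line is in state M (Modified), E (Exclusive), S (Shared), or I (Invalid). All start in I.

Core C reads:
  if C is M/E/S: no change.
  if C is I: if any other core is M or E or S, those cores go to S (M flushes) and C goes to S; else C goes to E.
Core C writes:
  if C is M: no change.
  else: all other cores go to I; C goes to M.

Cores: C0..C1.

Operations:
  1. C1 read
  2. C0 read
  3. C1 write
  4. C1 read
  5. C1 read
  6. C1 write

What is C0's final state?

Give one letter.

Answer: I

Derivation:
Op 1: C1 read [C1 read from I: no other sharers -> C1=E (exclusive)] -> [I,E]
Op 2: C0 read [C0 read from I: others=['C1=E'] -> C0=S, others downsized to S] -> [S,S]
Op 3: C1 write [C1 write: invalidate ['C0=S'] -> C1=M] -> [I,M]
Op 4: C1 read [C1 read: already in M, no change] -> [I,M]
Op 5: C1 read [C1 read: already in M, no change] -> [I,M]
Op 6: C1 write [C1 write: already M (modified), no change] -> [I,M]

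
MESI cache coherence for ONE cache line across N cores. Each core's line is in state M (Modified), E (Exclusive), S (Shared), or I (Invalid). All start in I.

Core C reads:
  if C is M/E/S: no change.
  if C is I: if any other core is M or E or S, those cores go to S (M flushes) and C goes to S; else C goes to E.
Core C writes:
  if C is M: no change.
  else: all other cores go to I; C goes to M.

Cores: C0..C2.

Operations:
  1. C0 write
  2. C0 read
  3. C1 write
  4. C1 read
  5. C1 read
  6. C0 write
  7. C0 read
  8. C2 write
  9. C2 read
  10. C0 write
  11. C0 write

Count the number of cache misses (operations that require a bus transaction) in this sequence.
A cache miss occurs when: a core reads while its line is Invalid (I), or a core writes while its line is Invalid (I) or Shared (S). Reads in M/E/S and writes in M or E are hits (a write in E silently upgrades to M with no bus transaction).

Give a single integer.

Op 1: C0 write [C0 write: invalidate none -> C0=M] -> [M,I,I] [MISS #1: write from I]
Op 2: C0 read [C0 read: already in M, no change] -> [M,I,I] [hit: read from M]
Op 3: C1 write [C1 write: invalidate ['C0=M'] -> C1=M] -> [I,M,I] [MISS #2: write from I]
Op 4: C1 read [C1 read: already in M, no change] -> [I,M,I] [hit: read from M]
Op 5: C1 read [C1 read: already in M, no change] -> [I,M,I] [hit: read from M]
Op 6: C0 write [C0 write: invalidate ['C1=M'] -> C0=M] -> [M,I,I] [MISS #3: write from I]
Op 7: C0 read [C0 read: already in M, no change] -> [M,I,I] [hit: read from M]
Op 8: C2 write [C2 write: invalidate ['C0=M'] -> C2=M] -> [I,I,M] [MISS #4: write from I]
Op 9: C2 read [C2 read: already in M, no change] -> [I,I,M] [hit: read from M]
Op 10: C0 write [C0 write: invalidate ['C2=M'] -> C0=M] -> [M,I,I] [MISS #5: write from I]
Op 11: C0 write [C0 write: already M (modified), no change] -> [M,I,I] [hit: write from M]

Answer: 5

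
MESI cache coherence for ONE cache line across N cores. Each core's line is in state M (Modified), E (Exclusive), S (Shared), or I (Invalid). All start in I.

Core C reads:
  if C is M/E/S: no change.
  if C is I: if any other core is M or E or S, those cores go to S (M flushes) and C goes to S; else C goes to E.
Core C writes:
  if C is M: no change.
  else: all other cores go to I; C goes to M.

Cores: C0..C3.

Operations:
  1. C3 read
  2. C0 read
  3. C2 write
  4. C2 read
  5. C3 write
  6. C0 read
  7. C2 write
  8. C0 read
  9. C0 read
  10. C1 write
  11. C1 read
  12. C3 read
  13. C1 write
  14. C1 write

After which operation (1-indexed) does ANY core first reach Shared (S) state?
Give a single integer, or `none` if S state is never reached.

Answer: 2

Derivation:
Op 1: C3 read [C3 read from I: no other sharers -> C3=E (exclusive)] -> [I,I,I,E]
Op 2: C0 read [C0 read from I: others=['C3=E'] -> C0=S, others downsized to S] -> [S,I,I,S]
  -> First S state at op 2; remaining ops need not be traced.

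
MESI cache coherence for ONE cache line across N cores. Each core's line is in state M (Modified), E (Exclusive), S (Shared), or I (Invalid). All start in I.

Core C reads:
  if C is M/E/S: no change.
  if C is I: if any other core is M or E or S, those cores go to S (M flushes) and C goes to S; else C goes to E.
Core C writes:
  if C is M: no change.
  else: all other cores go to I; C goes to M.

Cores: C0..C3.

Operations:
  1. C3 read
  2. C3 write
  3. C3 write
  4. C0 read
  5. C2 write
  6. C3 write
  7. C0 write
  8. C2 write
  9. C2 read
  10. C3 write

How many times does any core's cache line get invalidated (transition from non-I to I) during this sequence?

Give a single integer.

Op 1: C3 read [C3 read from I: no other sharers -> C3=E (exclusive)] -> [I,I,I,E] (invalidations this op: 0; running total: 0)
Op 2: C3 write [C3 write: invalidate none -> C3=M] -> [I,I,I,M] (invalidations this op: 0; running total: 0)
Op 3: C3 write [C3 write: already M (modified), no change] -> [I,I,I,M] (invalidations this op: 0; running total: 0)
Op 4: C0 read [C0 read from I: others=['C3=M'] -> C0=S, others downsized to S] -> [S,I,I,S] (invalidations this op: 0; running total: 0)
Op 5: C2 write [C2 write: invalidate ['C0=S', 'C3=S'] -> C2=M] -> [I,I,M,I] (invalidations this op: 2; running total: 2)
Op 6: C3 write [C3 write: invalidate ['C2=M'] -> C3=M] -> [I,I,I,M] (invalidations this op: 1; running total: 3)
Op 7: C0 write [C0 write: invalidate ['C3=M'] -> C0=M] -> [M,I,I,I] (invalidations this op: 1; running total: 4)
Op 8: C2 write [C2 write: invalidate ['C0=M'] -> C2=M] -> [I,I,M,I] (invalidations this op: 1; running total: 5)
Op 9: C2 read [C2 read: already in M, no change] -> [I,I,M,I] (invalidations this op: 0; running total: 5)
Op 10: C3 write [C3 write: invalidate ['C2=M'] -> C3=M] -> [I,I,I,M] (invalidations this op: 1; running total: 6)

Answer: 6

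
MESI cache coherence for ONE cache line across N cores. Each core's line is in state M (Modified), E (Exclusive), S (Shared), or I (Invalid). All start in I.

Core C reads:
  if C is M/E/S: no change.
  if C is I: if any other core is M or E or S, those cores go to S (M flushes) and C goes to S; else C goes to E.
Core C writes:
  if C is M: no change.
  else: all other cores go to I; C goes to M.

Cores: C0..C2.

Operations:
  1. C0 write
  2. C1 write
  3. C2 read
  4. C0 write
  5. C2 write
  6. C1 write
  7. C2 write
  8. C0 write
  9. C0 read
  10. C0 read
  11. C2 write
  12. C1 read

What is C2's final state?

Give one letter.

Answer: S

Derivation:
Op 1: C0 write [C0 write: invalidate none -> C0=M] -> [M,I,I]
Op 2: C1 write [C1 write: invalidate ['C0=M'] -> C1=M] -> [I,M,I]
Op 3: C2 read [C2 read from I: others=['C1=M'] -> C2=S, others downsized to S] -> [I,S,S]
Op 4: C0 write [C0 write: invalidate ['C1=S', 'C2=S'] -> C0=M] -> [M,I,I]
Op 5: C2 write [C2 write: invalidate ['C0=M'] -> C2=M] -> [I,I,M]
Op 6: C1 write [C1 write: invalidate ['C2=M'] -> C1=M] -> [I,M,I]
Op 7: C2 write [C2 write: invalidate ['C1=M'] -> C2=M] -> [I,I,M]
Op 8: C0 write [C0 write: invalidate ['C2=M'] -> C0=M] -> [M,I,I]
Op 9: C0 read [C0 read: already in M, no change] -> [M,I,I]
Op 10: C0 read [C0 read: already in M, no change] -> [M,I,I]
Op 11: C2 write [C2 write: invalidate ['C0=M'] -> C2=M] -> [I,I,M]
Op 12: C1 read [C1 read from I: others=['C2=M'] -> C1=S, others downsized to S] -> [I,S,S]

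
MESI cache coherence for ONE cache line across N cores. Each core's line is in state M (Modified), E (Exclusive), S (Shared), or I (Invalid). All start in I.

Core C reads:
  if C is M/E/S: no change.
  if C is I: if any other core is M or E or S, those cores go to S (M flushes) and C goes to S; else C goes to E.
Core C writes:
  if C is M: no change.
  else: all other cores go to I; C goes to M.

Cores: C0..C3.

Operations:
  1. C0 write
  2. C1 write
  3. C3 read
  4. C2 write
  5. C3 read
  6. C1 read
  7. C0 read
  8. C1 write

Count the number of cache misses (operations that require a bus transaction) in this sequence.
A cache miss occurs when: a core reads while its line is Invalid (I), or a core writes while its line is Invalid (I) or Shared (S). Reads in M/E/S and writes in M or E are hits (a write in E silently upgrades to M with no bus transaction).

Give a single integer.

Op 1: C0 write [C0 write: invalidate none -> C0=M] -> [M,I,I,I] [MISS #1: write from I]
Op 2: C1 write [C1 write: invalidate ['C0=M'] -> C1=M] -> [I,M,I,I] [MISS #2: write from I]
Op 3: C3 read [C3 read from I: others=['C1=M'] -> C3=S, others downsized to S] -> [I,S,I,S] [MISS #3: read from I]
Op 4: C2 write [C2 write: invalidate ['C1=S', 'C3=S'] -> C2=M] -> [I,I,M,I] [MISS #4: write from I]
Op 5: C3 read [C3 read from I: others=['C2=M'] -> C3=S, others downsized to S] -> [I,I,S,S] [MISS #5: read from I]
Op 6: C1 read [C1 read from I: others=['C2=S', 'C3=S'] -> C1=S, others downsized to S] -> [I,S,S,S] [MISS #6: read from I]
Op 7: C0 read [C0 read from I: others=['C1=S', 'C2=S', 'C3=S'] -> C0=S, others downsized to S] -> [S,S,S,S] [MISS #7: read from I]
Op 8: C1 write [C1 write: invalidate ['C0=S', 'C2=S', 'C3=S'] -> C1=M] -> [I,M,I,I] [MISS #8: write from S]

Answer: 8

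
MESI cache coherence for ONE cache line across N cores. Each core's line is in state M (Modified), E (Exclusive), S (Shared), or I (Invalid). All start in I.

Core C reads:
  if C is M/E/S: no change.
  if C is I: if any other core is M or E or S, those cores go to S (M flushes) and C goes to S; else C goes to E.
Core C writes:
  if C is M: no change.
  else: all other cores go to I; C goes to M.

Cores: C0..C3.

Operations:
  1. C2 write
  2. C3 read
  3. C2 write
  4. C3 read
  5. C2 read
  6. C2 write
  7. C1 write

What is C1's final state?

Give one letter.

Answer: M

Derivation:
Op 1: C2 write [C2 write: invalidate none -> C2=M] -> [I,I,M,I]
Op 2: C3 read [C3 read from I: others=['C2=M'] -> C3=S, others downsized to S] -> [I,I,S,S]
Op 3: C2 write [C2 write: invalidate ['C3=S'] -> C2=M] -> [I,I,M,I]
Op 4: C3 read [C3 read from I: others=['C2=M'] -> C3=S, others downsized to S] -> [I,I,S,S]
Op 5: C2 read [C2 read: already in S, no change] -> [I,I,S,S]
Op 6: C2 write [C2 write: invalidate ['C3=S'] -> C2=M] -> [I,I,M,I]
Op 7: C1 write [C1 write: invalidate ['C2=M'] -> C1=M] -> [I,M,I,I]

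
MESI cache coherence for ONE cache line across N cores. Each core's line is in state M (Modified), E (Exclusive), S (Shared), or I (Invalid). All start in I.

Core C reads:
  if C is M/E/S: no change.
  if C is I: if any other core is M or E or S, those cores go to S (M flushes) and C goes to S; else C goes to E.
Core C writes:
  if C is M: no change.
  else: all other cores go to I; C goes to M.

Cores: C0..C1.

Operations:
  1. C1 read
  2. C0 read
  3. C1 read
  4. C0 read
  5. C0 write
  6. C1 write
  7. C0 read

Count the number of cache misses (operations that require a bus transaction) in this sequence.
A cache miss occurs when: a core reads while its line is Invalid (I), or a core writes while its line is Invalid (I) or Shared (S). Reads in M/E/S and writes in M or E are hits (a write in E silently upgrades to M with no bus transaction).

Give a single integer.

Answer: 5

Derivation:
Op 1: C1 read [C1 read from I: no other sharers -> C1=E (exclusive)] -> [I,E] [MISS #1: read from I]
Op 2: C0 read [C0 read from I: others=['C1=E'] -> C0=S, others downsized to S] -> [S,S] [MISS #2: read from I]
Op 3: C1 read [C1 read: already in S, no change] -> [S,S] [hit: read from S]
Op 4: C0 read [C0 read: already in S, no change] -> [S,S] [hit: read from S]
Op 5: C0 write [C0 write: invalidate ['C1=S'] -> C0=M] -> [M,I] [MISS #3: write from S]
Op 6: C1 write [C1 write: invalidate ['C0=M'] -> C1=M] -> [I,M] [MISS #4: write from I]
Op 7: C0 read [C0 read from I: others=['C1=M'] -> C0=S, others downsized to S] -> [S,S] [MISS #5: read from I]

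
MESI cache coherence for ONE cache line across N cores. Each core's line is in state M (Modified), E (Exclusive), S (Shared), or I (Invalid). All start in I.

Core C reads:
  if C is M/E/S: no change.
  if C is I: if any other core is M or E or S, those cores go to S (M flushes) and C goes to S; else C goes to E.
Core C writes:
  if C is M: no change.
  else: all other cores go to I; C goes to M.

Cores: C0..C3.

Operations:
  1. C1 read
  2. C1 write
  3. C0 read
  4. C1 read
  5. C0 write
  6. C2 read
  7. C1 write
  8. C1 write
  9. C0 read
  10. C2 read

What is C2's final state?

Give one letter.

Answer: S

Derivation:
Op 1: C1 read [C1 read from I: no other sharers -> C1=E (exclusive)] -> [I,E,I,I]
Op 2: C1 write [C1 write: invalidate none -> C1=M] -> [I,M,I,I]
Op 3: C0 read [C0 read from I: others=['C1=M'] -> C0=S, others downsized to S] -> [S,S,I,I]
Op 4: C1 read [C1 read: already in S, no change] -> [S,S,I,I]
Op 5: C0 write [C0 write: invalidate ['C1=S'] -> C0=M] -> [M,I,I,I]
Op 6: C2 read [C2 read from I: others=['C0=M'] -> C2=S, others downsized to S] -> [S,I,S,I]
Op 7: C1 write [C1 write: invalidate ['C0=S', 'C2=S'] -> C1=M] -> [I,M,I,I]
Op 8: C1 write [C1 write: already M (modified), no change] -> [I,M,I,I]
Op 9: C0 read [C0 read from I: others=['C1=M'] -> C0=S, others downsized to S] -> [S,S,I,I]
Op 10: C2 read [C2 read from I: others=['C0=S', 'C1=S'] -> C2=S, others downsized to S] -> [S,S,S,I]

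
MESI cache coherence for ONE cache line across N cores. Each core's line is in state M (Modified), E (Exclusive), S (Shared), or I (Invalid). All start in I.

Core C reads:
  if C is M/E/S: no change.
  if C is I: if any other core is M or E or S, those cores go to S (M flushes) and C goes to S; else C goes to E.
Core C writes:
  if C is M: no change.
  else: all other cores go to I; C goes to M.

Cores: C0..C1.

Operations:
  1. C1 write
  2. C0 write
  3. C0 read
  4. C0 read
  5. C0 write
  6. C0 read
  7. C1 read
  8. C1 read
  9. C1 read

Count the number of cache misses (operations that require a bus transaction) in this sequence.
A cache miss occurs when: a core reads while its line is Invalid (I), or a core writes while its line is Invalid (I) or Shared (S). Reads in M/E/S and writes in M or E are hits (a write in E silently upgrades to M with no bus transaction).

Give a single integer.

Op 1: C1 write [C1 write: invalidate none -> C1=M] -> [I,M] [MISS #1: write from I]
Op 2: C0 write [C0 write: invalidate ['C1=M'] -> C0=M] -> [M,I] [MISS #2: write from I]
Op 3: C0 read [C0 read: already in M, no change] -> [M,I] [hit: read from M]
Op 4: C0 read [C0 read: already in M, no change] -> [M,I] [hit: read from M]
Op 5: C0 write [C0 write: already M (modified), no change] -> [M,I] [hit: write from M]
Op 6: C0 read [C0 read: already in M, no change] -> [M,I] [hit: read from M]
Op 7: C1 read [C1 read from I: others=['C0=M'] -> C1=S, others downsized to S] -> [S,S] [MISS #3: read from I]
Op 8: C1 read [C1 read: already in S, no change] -> [S,S] [hit: read from S]
Op 9: C1 read [C1 read: already in S, no change] -> [S,S] [hit: read from S]

Answer: 3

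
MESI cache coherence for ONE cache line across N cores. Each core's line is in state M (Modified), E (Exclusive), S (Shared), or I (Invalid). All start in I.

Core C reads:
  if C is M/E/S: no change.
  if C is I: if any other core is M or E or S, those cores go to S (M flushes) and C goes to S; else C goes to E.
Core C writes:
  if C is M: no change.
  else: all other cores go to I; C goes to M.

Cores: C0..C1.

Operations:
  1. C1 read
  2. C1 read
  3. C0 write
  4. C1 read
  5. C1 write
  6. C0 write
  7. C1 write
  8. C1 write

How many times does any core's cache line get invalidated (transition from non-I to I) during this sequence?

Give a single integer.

Op 1: C1 read [C1 read from I: no other sharers -> C1=E (exclusive)] -> [I,E] (invalidations this op: 0; running total: 0)
Op 2: C1 read [C1 read: already in E, no change] -> [I,E] (invalidations this op: 0; running total: 0)
Op 3: C0 write [C0 write: invalidate ['C1=E'] -> C0=M] -> [M,I] (invalidations this op: 1; running total: 1)
Op 4: C1 read [C1 read from I: others=['C0=M'] -> C1=S, others downsized to S] -> [S,S] (invalidations this op: 0; running total: 1)
Op 5: C1 write [C1 write: invalidate ['C0=S'] -> C1=M] -> [I,M] (invalidations this op: 1; running total: 2)
Op 6: C0 write [C0 write: invalidate ['C1=M'] -> C0=M] -> [M,I] (invalidations this op: 1; running total: 3)
Op 7: C1 write [C1 write: invalidate ['C0=M'] -> C1=M] -> [I,M] (invalidations this op: 1; running total: 4)
Op 8: C1 write [C1 write: already M (modified), no change] -> [I,M] (invalidations this op: 0; running total: 4)

Answer: 4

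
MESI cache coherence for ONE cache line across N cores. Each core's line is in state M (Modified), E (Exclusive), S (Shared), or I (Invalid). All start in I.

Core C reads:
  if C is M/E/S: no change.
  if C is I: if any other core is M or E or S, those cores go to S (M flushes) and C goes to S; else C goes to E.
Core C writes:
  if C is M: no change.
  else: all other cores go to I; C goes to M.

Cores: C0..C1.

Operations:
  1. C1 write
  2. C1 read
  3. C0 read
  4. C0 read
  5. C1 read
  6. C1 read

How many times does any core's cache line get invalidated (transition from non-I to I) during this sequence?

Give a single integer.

Op 1: C1 write [C1 write: invalidate none -> C1=M] -> [I,M] (invalidations this op: 0; running total: 0)
Op 2: C1 read [C1 read: already in M, no change] -> [I,M] (invalidations this op: 0; running total: 0)
Op 3: C0 read [C0 read from I: others=['C1=M'] -> C0=S, others downsized to S] -> [S,S] (invalidations this op: 0; running total: 0)
Op 4: C0 read [C0 read: already in S, no change] -> [S,S] (invalidations this op: 0; running total: 0)
Op 5: C1 read [C1 read: already in S, no change] -> [S,S] (invalidations this op: 0; running total: 0)
Op 6: C1 read [C1 read: already in S, no change] -> [S,S] (invalidations this op: 0; running total: 0)

Answer: 0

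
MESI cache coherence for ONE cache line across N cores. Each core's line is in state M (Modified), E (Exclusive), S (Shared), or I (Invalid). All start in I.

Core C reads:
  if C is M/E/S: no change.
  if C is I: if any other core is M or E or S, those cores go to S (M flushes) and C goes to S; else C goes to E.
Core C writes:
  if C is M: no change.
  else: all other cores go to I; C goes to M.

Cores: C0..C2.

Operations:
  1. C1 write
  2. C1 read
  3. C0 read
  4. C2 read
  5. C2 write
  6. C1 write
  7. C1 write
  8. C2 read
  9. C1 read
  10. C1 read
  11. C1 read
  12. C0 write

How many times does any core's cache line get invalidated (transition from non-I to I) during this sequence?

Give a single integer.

Op 1: C1 write [C1 write: invalidate none -> C1=M] -> [I,M,I] (invalidations this op: 0; running total: 0)
Op 2: C1 read [C1 read: already in M, no change] -> [I,M,I] (invalidations this op: 0; running total: 0)
Op 3: C0 read [C0 read from I: others=['C1=M'] -> C0=S, others downsized to S] -> [S,S,I] (invalidations this op: 0; running total: 0)
Op 4: C2 read [C2 read from I: others=['C0=S', 'C1=S'] -> C2=S, others downsized to S] -> [S,S,S] (invalidations this op: 0; running total: 0)
Op 5: C2 write [C2 write: invalidate ['C0=S', 'C1=S'] -> C2=M] -> [I,I,M] (invalidations this op: 2; running total: 2)
Op 6: C1 write [C1 write: invalidate ['C2=M'] -> C1=M] -> [I,M,I] (invalidations this op: 1; running total: 3)
Op 7: C1 write [C1 write: already M (modified), no change] -> [I,M,I] (invalidations this op: 0; running total: 3)
Op 8: C2 read [C2 read from I: others=['C1=M'] -> C2=S, others downsized to S] -> [I,S,S] (invalidations this op: 0; running total: 3)
Op 9: C1 read [C1 read: already in S, no change] -> [I,S,S] (invalidations this op: 0; running total: 3)
Op 10: C1 read [C1 read: already in S, no change] -> [I,S,S] (invalidations this op: 0; running total: 3)
Op 11: C1 read [C1 read: already in S, no change] -> [I,S,S] (invalidations this op: 0; running total: 3)
Op 12: C0 write [C0 write: invalidate ['C1=S', 'C2=S'] -> C0=M] -> [M,I,I] (invalidations this op: 2; running total: 5)

Answer: 5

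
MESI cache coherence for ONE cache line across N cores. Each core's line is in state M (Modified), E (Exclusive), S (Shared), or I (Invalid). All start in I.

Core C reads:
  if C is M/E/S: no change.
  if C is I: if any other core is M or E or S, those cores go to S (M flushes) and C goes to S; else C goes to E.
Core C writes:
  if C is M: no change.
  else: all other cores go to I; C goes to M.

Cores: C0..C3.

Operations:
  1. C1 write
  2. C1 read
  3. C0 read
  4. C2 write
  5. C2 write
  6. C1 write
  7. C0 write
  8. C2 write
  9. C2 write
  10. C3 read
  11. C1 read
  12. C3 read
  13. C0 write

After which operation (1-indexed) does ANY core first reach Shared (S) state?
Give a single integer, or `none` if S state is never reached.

Answer: 3

Derivation:
Op 1: C1 write [C1 write: invalidate none -> C1=M] -> [I,M,I,I]
Op 2: C1 read [C1 read: already in M, no change] -> [I,M,I,I]
Op 3: C0 read [C0 read from I: others=['C1=M'] -> C0=S, others downsized to S] -> [S,S,I,I]
  -> First S state at op 3; remaining ops need not be traced.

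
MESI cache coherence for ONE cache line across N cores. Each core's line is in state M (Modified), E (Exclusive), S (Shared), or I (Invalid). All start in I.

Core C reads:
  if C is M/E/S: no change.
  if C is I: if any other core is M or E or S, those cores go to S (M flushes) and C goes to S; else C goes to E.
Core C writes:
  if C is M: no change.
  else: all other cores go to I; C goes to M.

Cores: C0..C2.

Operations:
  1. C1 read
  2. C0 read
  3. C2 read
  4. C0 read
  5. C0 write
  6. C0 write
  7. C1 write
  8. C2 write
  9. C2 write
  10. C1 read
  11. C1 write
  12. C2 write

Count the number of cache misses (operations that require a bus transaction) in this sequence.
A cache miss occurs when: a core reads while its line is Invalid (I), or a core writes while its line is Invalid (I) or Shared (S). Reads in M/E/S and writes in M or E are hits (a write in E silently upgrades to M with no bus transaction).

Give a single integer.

Op 1: C1 read [C1 read from I: no other sharers -> C1=E (exclusive)] -> [I,E,I] [MISS #1: read from I]
Op 2: C0 read [C0 read from I: others=['C1=E'] -> C0=S, others downsized to S] -> [S,S,I] [MISS #2: read from I]
Op 3: C2 read [C2 read from I: others=['C0=S', 'C1=S'] -> C2=S, others downsized to S] -> [S,S,S] [MISS #3: read from I]
Op 4: C0 read [C0 read: already in S, no change] -> [S,S,S] [hit: read from S]
Op 5: C0 write [C0 write: invalidate ['C1=S', 'C2=S'] -> C0=M] -> [M,I,I] [MISS #4: write from S]
Op 6: C0 write [C0 write: already M (modified), no change] -> [M,I,I] [hit: write from M]
Op 7: C1 write [C1 write: invalidate ['C0=M'] -> C1=M] -> [I,M,I] [MISS #5: write from I]
Op 8: C2 write [C2 write: invalidate ['C1=M'] -> C2=M] -> [I,I,M] [MISS #6: write from I]
Op 9: C2 write [C2 write: already M (modified), no change] -> [I,I,M] [hit: write from M]
Op 10: C1 read [C1 read from I: others=['C2=M'] -> C1=S, others downsized to S] -> [I,S,S] [MISS #7: read from I]
Op 11: C1 write [C1 write: invalidate ['C2=S'] -> C1=M] -> [I,M,I] [MISS #8: write from S]
Op 12: C2 write [C2 write: invalidate ['C1=M'] -> C2=M] -> [I,I,M] [MISS #9: write from I]

Answer: 9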